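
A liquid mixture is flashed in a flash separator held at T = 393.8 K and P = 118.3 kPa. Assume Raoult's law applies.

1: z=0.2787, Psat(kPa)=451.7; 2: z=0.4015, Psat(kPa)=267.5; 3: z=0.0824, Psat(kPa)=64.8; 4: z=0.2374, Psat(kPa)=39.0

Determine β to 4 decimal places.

Raoult's law: Kᵢ = Pᵢˢᵃᵗ/P = Pᵢˢᵃᵗ/118.3.
  K_1 = 451.7/118.3 = 3.818259, K_2 = 267.5/118.3 = 2.261200, K_3 = 64.8/118.3 = 0.547760, K_4 = 39.0/118.3 = 0.329670
Newton–Raphson from β = 0.5:
  β = 0.5000: g = 0.34906, g' = -0.8911 → β = 0.8917
  β = 0.8917: g = 0.00384, g' = -1.0274 → β = 0.8955
Converged at β = 0.8955.

β = 0.8955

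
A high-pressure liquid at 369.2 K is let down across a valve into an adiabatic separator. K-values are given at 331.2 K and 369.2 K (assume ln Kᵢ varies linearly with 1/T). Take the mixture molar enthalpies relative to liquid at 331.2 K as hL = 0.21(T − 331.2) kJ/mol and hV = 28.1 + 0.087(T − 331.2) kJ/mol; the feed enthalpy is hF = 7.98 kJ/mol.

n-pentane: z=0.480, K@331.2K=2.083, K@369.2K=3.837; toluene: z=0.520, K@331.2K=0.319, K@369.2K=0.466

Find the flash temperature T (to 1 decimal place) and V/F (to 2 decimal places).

Adiabatic flash: solve Rachford–Rice at each trial T, then check hF = ψ·hV(T) + (1−ψ)·hL(T).
  T = 331.2 K: K = (2.083, 0.319), RR gives ψ = 0.225, H_out = 6.314 kJ/mol
  T = 369.2 K: K = (3.837, 0.466), RR gives ψ = 0.716, H_out = 24.743 kJ/mol
  T = 350.2 K: K = (2.874, 0.390), RR gives ψ = 0.509, H_out = 17.100 kJ/mol
  T = 340.7 K: K = (2.458, 0.353), RR gives ψ = 0.386, H_out = 12.384 kJ/mol
  T = 335.9 K: K = (2.263, 0.336), RR gives ψ = 0.311, H_out = 9.550 kJ/mol
  T = 333.5 K: K = (2.170, 0.327), RR gives ψ = 0.269, H_out = 7.966 kJ/mol
Linear interpolation between T = 333.5 (H_out = 7.966) and T = 335.9 (H_out = 9.550) on hF = 7.98 gives T ≈ 333.5 K, at which ψ = 0.27.

T = 333.5 K, V/F = 0.27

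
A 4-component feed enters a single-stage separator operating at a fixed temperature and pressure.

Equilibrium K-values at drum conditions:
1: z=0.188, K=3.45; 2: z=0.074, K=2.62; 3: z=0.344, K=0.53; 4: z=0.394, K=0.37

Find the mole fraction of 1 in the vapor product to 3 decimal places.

Iterate (Newton) starting at ψ = 0.5:
  ψ = 0.500: g = -0.3005, g' = -0.750 → ψ = 0.100
  ψ = 0.100: g = 0.0391, g' = -1.135 → ψ = 0.134
  ψ = 0.134: g = 0.0016, g' = -1.044 → ψ = 0.136
Converged at ψ = 0.136.
Compositions from xᵢ = zᵢ/(1+ψ(Kᵢ−1)), yᵢ = Kᵢxᵢ:
  1: x = 0.141, y = 0.487
  2: x = 0.061, y = 0.159
  3: x = 0.367, y = 0.195
  4: x = 0.431, y = 0.159

y_1 = 0.487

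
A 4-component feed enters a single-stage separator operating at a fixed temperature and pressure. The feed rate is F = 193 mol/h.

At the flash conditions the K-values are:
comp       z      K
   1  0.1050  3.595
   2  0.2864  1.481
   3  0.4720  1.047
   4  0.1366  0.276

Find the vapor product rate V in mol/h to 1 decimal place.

V = 144.2 mol/h

Let ψ = V/F and solve Σ zᵢ(Kᵢ−1)/(1+ψ(Kᵢ−1)) = 0.
Check two-phase: ΣzᵢKᵢ = 1.3335 > 1 and Σzᵢ/Kᵢ = 1.1683 > 1, so g(0) = 0.3335 > 0 and g(1) = -0.1683 < 0.
Newton iteration, ψ⁰ = 0.6:
  ψ = 0.6000: g = 0.06019, g' = -0.3729 → ψ = 0.7614
  ψ = 0.7614: g = -0.00658, g' = -0.4719 → ψ = 0.7475
  ψ = 0.7475: g = -0.00009, g' = -0.4587 → ψ = 0.7473
Converged at ψ = 0.7473.
Then V = ψ·F = 0.7473·193 = 144.2 mol/h and L = F − V = 48.8 mol/h.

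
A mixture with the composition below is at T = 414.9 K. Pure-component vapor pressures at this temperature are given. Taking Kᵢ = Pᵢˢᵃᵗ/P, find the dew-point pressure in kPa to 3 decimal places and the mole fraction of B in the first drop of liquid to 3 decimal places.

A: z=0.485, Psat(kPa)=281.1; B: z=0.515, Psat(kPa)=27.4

At the dew point ψ → 1, so Σzᵢ/Kᵢ = 1 with Kᵢ = Pᵢˢᵃᵗ/P ⇒ 1/P = Σzᵢ/Pᵢˢᵃᵗ.
1/P = 0.485/281.1 + 0.515/27.4 = 0.020521 ⇒ P = 48.731 kPa
xᵢ = zᵢP/Pᵢˢᵃᵗ ⇒ x_B = 0.515·48.731/27.4 = 0.916

Pdew = 48.731 kPa, x_B = 0.916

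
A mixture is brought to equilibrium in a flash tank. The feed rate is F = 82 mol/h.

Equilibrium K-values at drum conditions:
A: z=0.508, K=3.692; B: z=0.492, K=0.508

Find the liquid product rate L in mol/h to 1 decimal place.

L = 12.3 mol/h

Binary case is linear: z₁(K₁−1)(1+ψ(K₂−1)) + z₂(K₂−1)(1+ψ(K₁−1)) = 0
⇒ ψ = [z₁(K₁−1)+z₂(K₂−1)] / [−(K₁−1)(K₂−1)] = 1.1255/1.3245 = 0.850
Then V = ψ·F = 0.8498·82 = 69.7 mol/h and L = F − V = 12.3 mol/h.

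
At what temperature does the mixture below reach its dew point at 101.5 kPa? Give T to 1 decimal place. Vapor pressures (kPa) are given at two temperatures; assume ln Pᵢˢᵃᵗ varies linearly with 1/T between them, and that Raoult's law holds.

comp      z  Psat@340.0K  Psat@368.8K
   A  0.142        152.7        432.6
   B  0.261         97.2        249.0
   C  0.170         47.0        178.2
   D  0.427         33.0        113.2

T = 356.7 K

Dew-point temperature: Σzᵢ·P/Pᵢˢᵃᵗ(T) = 1. Interpolate ln Pᵢˢᵃᵗ = aᵢ + bᵢ/T.
  T = 340.0 K: ΣzᵢP/Pᵢˢᵃᵗ = 2.0474
  T = 368.8 K: ΣzᵢP/Pᵢˢᵃᵗ = 0.6194
  T = 354.4 K: ΣzᵢP/Pᵢˢᵃᵗ = 1.0970
  T = 361.6 K: ΣzᵢP/Pᵢˢᵃᵗ = 0.8193
  T = 358.0 K: ΣzᵢP/Pᵢˢᵃᵗ = 0.9465
  T = 356.2 K: ΣzᵢP/Pᵢˢᵃᵗ = 1.0186
Interpolating between 356.2 K and 358.0 K gives T ≈ 356.7 K.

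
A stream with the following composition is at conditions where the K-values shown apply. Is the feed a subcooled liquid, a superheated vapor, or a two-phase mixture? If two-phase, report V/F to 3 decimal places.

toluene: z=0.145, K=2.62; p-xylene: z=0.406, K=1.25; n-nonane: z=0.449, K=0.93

ΣzᵢKᵢ = 1.305; Σzᵢ/Kᵢ = 0.863.
Since Σzᵢ/Kᵢ < 1 the mixture is above its dew point — single vapor phase.

superheated vapor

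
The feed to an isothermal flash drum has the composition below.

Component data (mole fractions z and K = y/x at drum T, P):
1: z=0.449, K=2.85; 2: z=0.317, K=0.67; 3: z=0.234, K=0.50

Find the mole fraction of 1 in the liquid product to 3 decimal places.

x_1 = 0.182

Material balance + equilibrium reduce to Σ zᵢ(Kᵢ−1)/(1+V/F(Kᵢ−1)) = 0.
Check two-phase: ΣzᵢKᵢ = 1.609 > 1 and Σzᵢ/Kᵢ = 1.099 > 1, so g(0) = 0.609 > 0 and g(1) = -0.099 < 0.
Newton–Raphson from V/F = 0.5:
  V/F = 0.500: g = 0.1502, g' = -0.568 → V/F = 0.764
  V/F = 0.764: g = 0.0148, g' = -0.479 → V/F = 0.795
Converged at V/F = 0.795.
Compositions from xᵢ = zᵢ/(1+V/F(Kᵢ−1)), yᵢ = Kᵢxᵢ:
  1: x = 0.182, y = 0.518
  2: x = 0.430, y = 0.288
  3: x = 0.389, y = 0.194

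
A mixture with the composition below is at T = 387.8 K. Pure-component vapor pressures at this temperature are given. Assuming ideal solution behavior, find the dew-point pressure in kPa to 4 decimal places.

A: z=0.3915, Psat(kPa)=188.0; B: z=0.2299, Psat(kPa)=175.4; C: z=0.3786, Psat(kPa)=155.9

At the dew point ψ → 1, so Σzᵢ/Kᵢ = 1 with Kᵢ = Pᵢˢᵃᵗ/P ⇒ 1/P = Σzᵢ/Pᵢˢᵃᵗ.
1/P = 0.3915/188.0 + 0.2299/175.4 + 0.3786/155.9 = 0.0058216 ⇒ P = 171.7728 kPa

Pdew = 171.7728 kPa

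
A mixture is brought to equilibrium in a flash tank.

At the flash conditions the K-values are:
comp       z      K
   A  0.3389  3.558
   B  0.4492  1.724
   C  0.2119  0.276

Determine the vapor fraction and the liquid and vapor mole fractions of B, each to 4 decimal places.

ψ = 0.9155, x_B = 0.2701, y_B = 0.4657

Material balance + equilibrium reduce to Σ zᵢ(Kᵢ−1)/(1+ψ(Kᵢ−1)) = 0.
g(0) = ΣzᵢKᵢ − 1 = 1.0387 and g(1) = 1 − Σzᵢ/Kᵢ = -0.1236, so a root lies in (0, 1).
Newton iteration, ψ⁰ = 0.66:
  ψ = 0.6600: g = 0.24873, g' = -0.8220 → ψ = 0.9626
  ψ = 0.9626: g = -0.06412, g' = -1.4758 → ψ = 0.9191
  ψ = 0.9191: g = -0.00461, g' = -1.2747 → ψ = 0.9155
Converged at ψ = 0.9155.
Compositions from xᵢ = zᵢ/(1+ψ(Kᵢ−1)), yᵢ = Kᵢxᵢ:
  A: x = 0.1014, y = 0.3608
  B: x = 0.2701, y = 0.4657
  C: x = 0.6284, y = 0.1735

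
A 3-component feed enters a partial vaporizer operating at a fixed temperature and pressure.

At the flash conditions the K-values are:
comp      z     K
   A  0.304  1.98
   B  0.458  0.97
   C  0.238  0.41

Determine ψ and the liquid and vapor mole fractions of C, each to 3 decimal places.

Material balance + equilibrium reduce to Σ zᵢ(Kᵢ−1)/(1+ψ(Kᵢ−1)) = 0.
g(0) = ΣzᵢKᵢ − 1 = 0.144 and g(1) = 1 − Σzᵢ/Kᵢ = -0.206, so a root lies in (0, 1).
Iterate (Newton) starting at ψ = 0.68:
  ψ = 0.680: g = -0.0697, g' = -0.337 → ψ = 0.473
  ψ = 0.473: g = -0.0051, g' = -0.296 → ψ = 0.456
Converged at ψ = 0.456.
Compositions from xᵢ = zᵢ/(1+ψ(Kᵢ−1)), yᵢ = Kᵢxᵢ:
  A: x = 0.210, y = 0.416
  B: x = 0.464, y = 0.450
  C: x = 0.325, y = 0.133

ψ = 0.456, x_C = 0.325, y_C = 0.133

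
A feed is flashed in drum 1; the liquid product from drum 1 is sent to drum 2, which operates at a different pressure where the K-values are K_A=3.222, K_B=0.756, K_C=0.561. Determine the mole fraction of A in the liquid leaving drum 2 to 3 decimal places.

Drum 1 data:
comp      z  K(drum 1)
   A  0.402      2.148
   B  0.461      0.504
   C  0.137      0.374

Drum 1:
Iterate (Newton) starting at ψ₁ = 0.5:
  ψ₁ = 0.500: g = -0.1357, g' = -0.528 → ψ₁ = 0.243
  ψ₁ = 0.243: g = -0.0003, g' = -0.545 → ψ₁ = 0.242
Converged at ψ₁ = 0.242.
Drum-1 compositions:
  A: x = 0.314, y = 0.675
  B: x = 0.524, y = 0.264
  C: x = 0.162, y = 0.060
Drum-2 feed = drum-1 liquid: z₂ = (0.3145, 0.5240, 0.1615).
Drum 2:
Rachford–Rice: g(ψ₂) = Σ zᵢ(Kᵢ−1)/(1+ψ₂(Kᵢ−1)) = 0.
Check two-phase: ΣzᵢKᵢ = 1.500 > 1 and Σzᵢ/Kᵢ = 1.079 > 1, so g(0) = 0.500 > 0 and g(1) = -0.079 < 0.
Iterate (Newton) starting at ψ₂ = 0.58:
  ψ₂ = 0.580: g = 0.0612, g' = -0.395 → ψ₂ = 0.735
  ψ₂ = 0.735: g = 0.0048, g' = -0.338 → ψ₂ = 0.749
  ψ₂ = 0.749: g = 0.0000, g' = -0.334 → ψ₂ = 0.750
Converged at ψ₂ = 0.750.
  A: x = 0.118, y = 0.380
  B: x = 0.641, y = 0.485
  C: x = 0.241, y = 0.135

x_A (drum 2) = 0.118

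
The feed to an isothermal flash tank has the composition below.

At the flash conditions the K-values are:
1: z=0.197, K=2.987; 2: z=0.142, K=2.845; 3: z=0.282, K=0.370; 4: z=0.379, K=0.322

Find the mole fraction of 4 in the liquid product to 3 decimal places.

Newton–Raphson from V/F = 0.5:
  V/F = 0.500: g = -0.3155, g' = -0.964 → V/F = 0.173
  V/F = 0.173: g = -0.0002, g' = -1.074 → V/F = 0.172
Converged at V/F = 0.172.
Compositions from xᵢ = zᵢ/(1+V/F(Kᵢ−1)), yᵢ = Kᵢxᵢ:
  1: x = 0.147, y = 0.438
  2: x = 0.108, y = 0.306
  3: x = 0.316, y = 0.117
  4: x = 0.429, y = 0.138

x_4 = 0.429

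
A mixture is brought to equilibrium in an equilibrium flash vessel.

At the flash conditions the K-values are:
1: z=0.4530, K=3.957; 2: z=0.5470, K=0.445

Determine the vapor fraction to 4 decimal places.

ψ = 0.6312

Binary case is linear: z₁(K₁−1)(1+ψ(K₂−1)) + z₂(K₂−1)(1+ψ(K₁−1)) = 0
⇒ ψ = [z₁(K₁−1)+z₂(K₂−1)] / [−(K₁−1)(K₂−1)] = 1.03594/1.64113 = 0.6312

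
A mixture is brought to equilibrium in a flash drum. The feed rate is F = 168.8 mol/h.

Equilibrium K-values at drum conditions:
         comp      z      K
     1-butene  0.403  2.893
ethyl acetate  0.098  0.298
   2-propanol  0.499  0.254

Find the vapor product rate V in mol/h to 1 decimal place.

Newton–Raphson from ψ = 0.5:
  ψ = 0.500: g = -0.3078, g' = -1.202 → ψ = 0.244
  ψ = 0.244: g = -0.0162, g' = -1.161 → ψ = 0.230
Converged at ψ = 0.230.
Then V = ψ·F = 0.2301·168.8 = 38.8 mol/h and L = F − V = 130.0 mol/h.

V = 38.8 mol/h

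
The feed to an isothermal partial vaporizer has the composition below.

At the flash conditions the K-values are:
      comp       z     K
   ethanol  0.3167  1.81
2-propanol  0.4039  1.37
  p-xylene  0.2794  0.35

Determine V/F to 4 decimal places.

Iterate (Newton) starting at V/F = 0.5:
  V/F = 0.5000: g = 0.03964, g' = -0.4037 → V/F = 0.5982
  V/F = 0.5982: g = -0.00199, g' = -0.4474 → V/F = 0.5937
Converged at V/F = 0.5937.

V/F = 0.5937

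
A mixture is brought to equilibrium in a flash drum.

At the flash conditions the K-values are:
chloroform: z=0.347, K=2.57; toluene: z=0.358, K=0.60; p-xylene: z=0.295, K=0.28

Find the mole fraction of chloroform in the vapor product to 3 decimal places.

y_chloroform = 0.667

Material balance + equilibrium reduce to Σ zᵢ(Kᵢ−1)/(1+ψ(Kᵢ−1)) = 0.
Feasibility: ΣzᵢKᵢ = 1.189, Σzᵢ/Kᵢ = 1.785 — both > 1, two phases present.
Newton iteration, ψ⁰ = 0.37:
  ψ = 0.370: g = -0.1130, g' = -0.705 → ψ = 0.210
  ψ = 0.210: g = 0.0033, g' = -0.764 → ψ = 0.214
Converged at ψ = 0.214.
Compositions from xᵢ = zᵢ/(1+ψ(Kᵢ−1)), yᵢ = Kᵢxᵢ:
  chloroform: x = 0.260, y = 0.667
  toluene: x = 0.392, y = 0.235
  p-xylene: x = 0.349, y = 0.098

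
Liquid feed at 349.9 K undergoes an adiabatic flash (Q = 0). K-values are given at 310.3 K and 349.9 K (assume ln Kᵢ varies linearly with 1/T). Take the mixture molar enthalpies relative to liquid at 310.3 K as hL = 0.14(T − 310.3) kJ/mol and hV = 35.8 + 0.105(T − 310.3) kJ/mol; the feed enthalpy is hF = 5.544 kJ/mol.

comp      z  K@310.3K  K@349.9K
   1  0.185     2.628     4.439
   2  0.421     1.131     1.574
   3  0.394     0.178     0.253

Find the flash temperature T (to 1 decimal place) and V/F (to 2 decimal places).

T = 316.3 K, V/F = 0.13

Adiabatic flash: solve Rachford–Rice at each trial T, then check hF = ψ·hV(T) + (1−ψ)·hL(T).
  T = 310.3 K: K = (2.628, 1.131, 0.178), RR gives ψ = 0.044, H_out = 1.568 kJ/mol
  T = 349.9 K: K = (4.439, 1.574, 0.253), RR gives ψ = 0.448, H_out = 20.972 kJ/mol
  T = 330.1 K: K = (3.470, 1.348, 0.214), RR gives ψ = 0.288, H_out = 12.882 kJ/mol
  T = 320.2 K: K = (3.033, 1.238, 0.196), RR gives ψ = 0.181, H_out = 7.810 kJ/mol
  T = 315.2 K: K = (2.824, 1.184, 0.187), RR gives ψ = 0.117, H_out = 4.839 kJ/mol
  T = 317.7 K: K = (2.927, 1.211, 0.191), RR gives ψ = 0.150, H_out = 6.366 kJ/mol
  T = 316.4 K: K = (2.873, 1.197, 0.189), RR gives ψ = 0.133, H_out = 5.583 kJ/mol
Linear interpolation between T = 315.2 (H_out = 4.839) and T = 316.4 (H_out = 5.583) on hF = 5.544 gives T ≈ 316.3 K, at which ψ = 0.13.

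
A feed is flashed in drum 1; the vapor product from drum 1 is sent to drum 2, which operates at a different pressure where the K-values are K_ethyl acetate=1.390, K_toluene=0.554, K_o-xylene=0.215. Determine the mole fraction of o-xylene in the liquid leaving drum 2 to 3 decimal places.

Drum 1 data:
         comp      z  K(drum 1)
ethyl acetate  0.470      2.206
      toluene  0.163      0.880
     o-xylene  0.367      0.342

Drum 1:
Material balance + equilibrium reduce to Σ zᵢ(Kᵢ−1)/(1+ψ₁(Kᵢ−1)) = 0.
Check two-phase: ΣzᵢKᵢ = 1.306 > 1 and Σzᵢ/Kᵢ = 1.471 > 1, so g(0) = 0.306 > 0 and g(1) = -0.471 < 0.
Iterate (Newton) starting at ψ₁ = 0.55:
  ψ₁ = 0.550: g = -0.0586, g' = -0.640 → ψ₁ = 0.458
  ψ₁ = 0.458: g = -0.0015, g' = -0.612 → ψ₁ = 0.456
Converged at ψ₁ = 0.456.
Drum-1 compositions:
  ethyl acetate: x = 0.303, y = 0.669
  toluene: x = 0.172, y = 0.152
  o-xylene: x = 0.524, y = 0.179
Drum-2 feed = drum-1 vapor: z₂ = (0.6689, 0.1517, 0.1793).
Drum 2:
Material balance + equilibrium reduce to Σ zᵢ(Kᵢ−1)/(1+ψ₂(Kᵢ−1)) = 0.
Check two-phase: ΣzᵢKᵢ = 1.052 > 1 and Σzᵢ/Kᵢ = 1.589 > 1, so g(0) = 0.052 > 0 and g(1) = -0.589 < 0.
Newton iteration, ψ₂⁰ = 0.5:
  ψ₂ = 0.500: g = -0.1005, g' = -0.421 → ψ₂ = 0.261
  ψ₂ = 0.261: g = -0.0169, g' = -0.297 → ψ₂ = 0.204
  ψ₂ = 0.204: g = -0.0005, g' = -0.281 → ψ₂ = 0.203
Converged at ψ₂ = 0.203.
  ethyl acetate: x = 0.620, y = 0.862
  toluene: x = 0.167, y = 0.092
  o-xylene: x = 0.213, y = 0.046

x_o-xylene (drum 2) = 0.213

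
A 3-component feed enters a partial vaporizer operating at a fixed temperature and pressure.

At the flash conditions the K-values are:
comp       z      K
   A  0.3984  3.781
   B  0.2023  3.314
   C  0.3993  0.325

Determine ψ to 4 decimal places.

ψ = 0.7370

Material balance + equilibrium reduce to Σ zᵢ(Kᵢ−1)/(1+ψ(Kᵢ−1)) = 0.
Check two-phase: ΣzᵢKᵢ = 2.3065 > 1 and Σzᵢ/Kᵢ = 1.3950 > 1, so g(0) = 1.3065 > 0 and g(1) = -0.3950 < 0.
Newton iteration, ψ⁰ = 0.5:
  ψ = 0.5000: g = 0.27367, g' = -1.1865 → ψ = 0.7306
  ψ = 0.7306: g = 0.00759, g' = -1.1931 → ψ = 0.7370
Converged at ψ = 0.7370.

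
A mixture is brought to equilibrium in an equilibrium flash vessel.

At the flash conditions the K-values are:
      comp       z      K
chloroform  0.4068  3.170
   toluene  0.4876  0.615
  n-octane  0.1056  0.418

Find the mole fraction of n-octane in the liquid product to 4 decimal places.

Material balance + equilibrium reduce to Σ zᵢ(Kᵢ−1)/(1+ψ(Kᵢ−1)) = 0.
g(0) = ΣzᵢKᵢ − 1 = 0.6336 and g(1) = 1 − Σzᵢ/Kᵢ = -0.1738, so a root lies in (0, 1).
Newton iteration, ψ⁰ = 0.38:
  ψ = 0.3800: g = 0.18500, g' = -0.7335 → ψ = 0.6322
  ψ = 0.6322: g = 0.02682, g' = -0.5563 → ψ = 0.6804
  ψ = 0.6804: g = 0.00034, g' = -0.5431 → ψ = 0.6810
Converged at ψ = 0.6810.
Compositions from xᵢ = zᵢ/(1+ψ(Kᵢ−1)), yᵢ = Kᵢxᵢ:
  chloroform: x = 0.1642, y = 0.5204
  toluene: x = 0.6609, y = 0.4064
  n-octane: x = 0.1749, y = 0.0731

x_n-octane = 0.1749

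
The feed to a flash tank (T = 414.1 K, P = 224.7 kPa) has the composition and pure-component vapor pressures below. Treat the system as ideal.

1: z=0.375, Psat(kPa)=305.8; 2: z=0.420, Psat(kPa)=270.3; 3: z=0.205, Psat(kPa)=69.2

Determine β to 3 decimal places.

Raoult's law: Kᵢ = Pᵢˢᵃᵗ/P = Pᵢˢᵃᵗ/224.7.
  K_1 = 305.8/224.7 = 1.36093, K_2 = 270.3/224.7 = 1.20294, K_3 = 69.2/224.7 = 0.30797
Let β = V/F and solve Σ zᵢ(Kᵢ−1)/(1+β(Kᵢ−1)) = 0.
g(0) = ΣzᵢKᵢ − 1 = 0.079 and g(1) = 1 − Σzᵢ/Kᵢ = -0.290, so a root lies in (0, 1).
Newton–Raphson from β = 0.5:
  β = 0.500: g = -0.0249, g' = -0.279 → β = 0.411
  β = 0.411: g = -0.0017, g' = -0.243 → β = 0.404
Converged at β = 0.404.

β = 0.404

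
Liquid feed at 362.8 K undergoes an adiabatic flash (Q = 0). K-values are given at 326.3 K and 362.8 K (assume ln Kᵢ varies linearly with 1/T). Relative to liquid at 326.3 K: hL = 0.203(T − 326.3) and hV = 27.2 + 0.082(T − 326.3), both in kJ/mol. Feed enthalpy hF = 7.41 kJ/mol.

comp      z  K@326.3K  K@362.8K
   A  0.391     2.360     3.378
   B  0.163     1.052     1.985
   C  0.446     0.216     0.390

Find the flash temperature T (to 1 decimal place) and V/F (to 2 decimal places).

T = 329.2 K, V/F = 0.25

Adiabatic flash: solve Rachford–Rice at each trial T, then check hF = ψ·hV(T) + (1−ψ)·hL(T).
  T = 326.3 K: K = (2.360, 1.052, 0.216), RR gives ψ = 0.214, H_out = 5.824 kJ/mol
  T = 362.8 K: K = (3.378, 1.985, 0.390), RR gives ψ = 0.664, H_out = 22.546 kJ/mol
  T = 344.6 K: K = (2.852, 1.471, 0.295), RR gives ψ = 0.448, H_out = 14.897 kJ/mol
  T = 335.5 K: K = (2.602, 1.251, 0.254), RR gives ψ = 0.337, H_out = 10.655 kJ/mol
  T = 330.9 K: K = (2.480, 1.148, 0.234), RR gives ψ = 0.277, H_out = 8.322 kJ/mol
  T = 328.6 K: K = (2.420, 1.100, 0.225), RR gives ψ = 0.246, H_out = 7.096 kJ/mol
Linear interpolation between T = 328.6 (H_out = 7.096) and T = 330.9 (H_out = 8.322) on hF = 7.41 gives T ≈ 329.2 K, at which ψ = 0.25.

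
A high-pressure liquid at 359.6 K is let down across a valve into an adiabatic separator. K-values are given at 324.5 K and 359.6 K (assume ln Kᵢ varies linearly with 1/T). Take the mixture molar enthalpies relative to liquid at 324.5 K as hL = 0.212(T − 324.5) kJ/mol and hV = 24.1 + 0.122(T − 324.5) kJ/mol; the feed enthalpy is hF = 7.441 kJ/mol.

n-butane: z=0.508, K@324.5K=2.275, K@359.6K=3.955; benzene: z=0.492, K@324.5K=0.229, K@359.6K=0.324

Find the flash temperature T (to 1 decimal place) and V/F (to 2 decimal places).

Adiabatic flash: solve Rachford–Rice at each trial T, then check hF = ψ·hV(T) + (1−ψ)·hL(T).
  T = 324.5 K: K = (2.275, 0.229), RR gives ψ = 0.273, H_out = 6.579 kJ/mol
  T = 359.6 K: K = (3.955, 0.324), RR gives ψ = 0.585, H_out = 19.691 kJ/mol
  T = 342.1 K: K = (3.045, 0.275), RR gives ψ = 0.460, H_out = 14.090 kJ/mol
  T = 333.3 K: K = (2.642, 0.252), RR gives ψ = 0.379, H_out = 10.702 kJ/mol
  T = 328.9 K: K = (2.454, 0.240), RR gives ψ = 0.330, H_out = 8.760 kJ/mol
  T = 326.7 K: K = (2.363, 0.235), RR gives ψ = 0.303, H_out = 7.704 kJ/mol
Linear interpolation between T = 324.5 (H_out = 6.579) and T = 326.7 (H_out = 7.704) on hF = 7.441 gives T ≈ 326.2 K, at which ψ = 0.30.

T = 326.2 K, V/F = 0.30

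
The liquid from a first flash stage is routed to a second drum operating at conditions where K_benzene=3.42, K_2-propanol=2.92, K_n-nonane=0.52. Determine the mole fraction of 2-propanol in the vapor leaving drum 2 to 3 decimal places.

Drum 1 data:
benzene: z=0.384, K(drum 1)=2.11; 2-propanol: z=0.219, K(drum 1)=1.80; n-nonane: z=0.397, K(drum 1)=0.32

Drum 1:
Rachford–Rice: g(ψ₁) = Σ zᵢ(Kᵢ−1)/(1+ψ₁(Kᵢ−1)) = 0.
g(0) = ΣzᵢKᵢ − 1 = 0.331 and g(1) = 1 − Σzᵢ/Kᵢ = -0.544, so a root lies in (0, 1).
Iterate (Newton) starting at ψ₁ = 0.48:
  ψ₁ = 0.480: g = 0.0039, g' = -0.679 → ψ₁ = 0.486
Converged at ψ₁ = 0.486.
Drum-1 compositions:
  benzene: x = 0.249, y = 0.526
  2-propanol: x = 0.158, y = 0.284
  n-nonane: x = 0.593, y = 0.190
Drum-2 feed = drum-1 liquid: z₂ = (0.2495, 0.1577, 0.5928).
Drum 2:
Material balance + equilibrium reduce to Σ zᵢ(Kᵢ−1)/(1+ψ₂(Kᵢ−1)) = 0.
Feasibility: ΣzᵢKᵢ = 1.622, Σzᵢ/Kᵢ = 1.267 — both > 1, two phases present.
Newton iteration, ψ₂⁰ = 0.31:
  ψ₂ = 0.310: g = 0.2005, g' = -0.894 → ψ₂ = 0.534
  ψ₂ = 0.534: g = 0.0301, g' = -0.667 → ψ₂ = 0.579
  ψ₂ = 0.579: g = 0.0005, g' = -0.646 → ψ₂ = 0.580
Converged at ψ₂ = 0.580.
  benzene: x = 0.104, y = 0.355
  2-propanol: x = 0.075, y = 0.218
  n-nonane: x = 0.822, y = 0.427

y_2-propanol (drum 2) = 0.218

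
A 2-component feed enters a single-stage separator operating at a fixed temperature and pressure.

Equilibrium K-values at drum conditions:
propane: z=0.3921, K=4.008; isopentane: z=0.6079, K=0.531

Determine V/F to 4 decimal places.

V/F = 0.6339

Rachford–Rice: g(V/F) = Σ zᵢ(Kᵢ−1)/(1+V/F(Kᵢ−1)) = 0.
g(0) = ΣzᵢKᵢ − 1 = 0.8943 and g(1) = 1 − Σzᵢ/Kᵢ = -0.2427, so a root lies in (0, 1).
Binary case is linear: z₁(K₁−1)(1+V/F(K₂−1)) + z₂(K₂−1)(1+V/F(K₁−1)) = 0
⇒ V/F = [z₁(K₁−1)+z₂(K₂−1)] / [−(K₁−1)(K₂−1)] = 0.89433/1.41075 = 0.6339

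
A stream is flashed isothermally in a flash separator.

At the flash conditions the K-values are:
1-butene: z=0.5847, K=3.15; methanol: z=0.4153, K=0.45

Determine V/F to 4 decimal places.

V/F = 0.8699

Rachford–Rice: g(V/F) = Σ zᵢ(Kᵢ−1)/(1+V/F(Kᵢ−1)) = 0.
Check two-phase: ΣzᵢKᵢ = 2.0287 > 1 and Σzᵢ/Kᵢ = 1.1085 > 1, so g(0) = 1.0287 > 0 and g(1) = -0.1085 < 0.
Binary case is linear: z₁(K₁−1)(1+V/F(K₂−1)) + z₂(K₂−1)(1+V/F(K₁−1)) = 0
⇒ V/F = [z₁(K₁−1)+z₂(K₂−1)] / [−(K₁−1)(K₂−1)] = 1.02869/1.18250 = 0.8699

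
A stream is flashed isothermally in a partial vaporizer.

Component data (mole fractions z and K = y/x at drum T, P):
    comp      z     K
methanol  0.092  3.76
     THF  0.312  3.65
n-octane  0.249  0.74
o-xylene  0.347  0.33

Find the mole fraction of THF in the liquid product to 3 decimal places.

Rachford–Rice: g(V/F) = Σ zᵢ(Kᵢ−1)/(1+V/F(Kᵢ−1)) = 0.
g(0) = ΣzᵢKᵢ − 1 = 0.783 and g(1) = 1 − Σzᵢ/Kᵢ = -0.498, so a root lies in (0, 1).
Newton iteration, V/F⁰ = 0.5:
  V/F = 0.500: g = 0.0383, g' = -0.904 → V/F = 0.542
  V/F = 0.542: g = 0.0004, g' = -0.888 → V/F = 0.543
Converged at V/F = 0.543.
Compositions from xᵢ = zᵢ/(1+V/F(Kᵢ−1)), yᵢ = Kᵢxᵢ:
  methanol: x = 0.037, y = 0.138
  THF: x = 0.128, y = 0.467
  n-octane: x = 0.290, y = 0.215
  o-xylene: x = 0.545, y = 0.180

x_THF = 0.128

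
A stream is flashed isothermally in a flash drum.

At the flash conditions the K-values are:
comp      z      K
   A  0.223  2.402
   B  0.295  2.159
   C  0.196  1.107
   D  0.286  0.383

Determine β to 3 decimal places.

β = 0.793

Material balance + equilibrium reduce to Σ zᵢ(Kᵢ−1)/(1+β(Kᵢ−1)) = 0.
g(0) = ΣzᵢKᵢ − 1 = 0.499 and g(1) = 1 − Σzᵢ/Kᵢ = -0.153, so a root lies in (0, 1).
Iterate (Newton) starting at β = 0.5:
  β = 0.500: g = 0.1650, g' = -0.540 → β = 0.806
  β = 0.806: g = -0.0079, g' = -0.635 → β = 0.793
Converged at β = 0.793.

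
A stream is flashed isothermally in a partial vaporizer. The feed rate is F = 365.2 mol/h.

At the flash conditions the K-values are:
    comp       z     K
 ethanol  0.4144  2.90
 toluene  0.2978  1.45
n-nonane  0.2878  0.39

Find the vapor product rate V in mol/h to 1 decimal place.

V = 327.1 mol/h

Let ψ = V/F and solve Σ zᵢ(Kᵢ−1)/(1+ψ(Kᵢ−1)) = 0.
Feasibility: ΣzᵢKᵢ = 1.7458, Σzᵢ/Kᵢ = 1.0862 — both > 1, two phases present.
Newton iteration, ψ⁰ = 0.5:
  ψ = 0.5000: g = 0.26057, g' = -0.6553 → ψ = 0.8976
  ψ = 0.8976: g = -0.00154, g' = -0.7581 → ψ = 0.8956
Converged at ψ = 0.8956.
Then V = ψ·F = 0.8956·365.2 = 327.1 mol/h and L = F − V = 38.1 mol/h.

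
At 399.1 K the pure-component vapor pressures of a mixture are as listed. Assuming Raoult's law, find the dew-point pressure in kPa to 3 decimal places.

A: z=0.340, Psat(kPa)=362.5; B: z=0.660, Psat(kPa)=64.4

Pdew = 89.394 kPa

At the dew point ψ → 1, so Σzᵢ/Kᵢ = 1 with Kᵢ = Pᵢˢᵃᵗ/P ⇒ 1/P = Σzᵢ/Pᵢˢᵃᵗ.
1/P = 0.340/362.5 + 0.660/64.4 = 0.011186 ⇒ P = 89.394 kPa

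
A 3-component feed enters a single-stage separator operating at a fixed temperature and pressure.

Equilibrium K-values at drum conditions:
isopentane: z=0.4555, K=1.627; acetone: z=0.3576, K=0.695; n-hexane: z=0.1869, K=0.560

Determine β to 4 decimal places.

β = 0.4205

Let β = V/F and solve Σ zᵢ(Kᵢ−1)/(1+β(Kᵢ−1)) = 0.
Check two-phase: ΣzᵢKᵢ = 1.0943 > 1 and Σzᵢ/Kᵢ = 1.1282 > 1, so g(0) = 0.0943 > 0 and g(1) = -0.1282 < 0.
Iterate (Newton) starting at β = 0.57:
  β = 0.5700: g = -0.03138, g' = -0.2104 → β = 0.4208
  β = 0.4208: g = -0.00008, g' = -0.2104 → β = 0.4205
Converged at β = 0.4205.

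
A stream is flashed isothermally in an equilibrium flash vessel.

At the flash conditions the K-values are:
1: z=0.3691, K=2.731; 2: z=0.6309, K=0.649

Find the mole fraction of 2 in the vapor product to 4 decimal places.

Material balance + equilibrium reduce to Σ zᵢ(Kᵢ−1)/(1+β(Kᵢ−1)) = 0.
g(0) = ΣzᵢKᵢ − 1 = 0.4175 and g(1) = 1 − Σzᵢ/Kᵢ = -0.1073, so a root lies in (0, 1).
Binary case is linear: z₁(K₁−1)(1+β(K₂−1)) + z₂(K₂−1)(1+β(K₁−1)) = 0
⇒ β = [z₁(K₁−1)+z₂(K₂−1)] / [−(K₁−1)(K₂−1)] = 0.41747/0.60758 = 0.6871
Compositions from xᵢ = zᵢ/(1+β(Kᵢ−1)), yᵢ = Kᵢxᵢ:
  1: x = 0.1686, y = 0.4604
  2: x = 0.8314, y = 0.5396

y_2 = 0.5396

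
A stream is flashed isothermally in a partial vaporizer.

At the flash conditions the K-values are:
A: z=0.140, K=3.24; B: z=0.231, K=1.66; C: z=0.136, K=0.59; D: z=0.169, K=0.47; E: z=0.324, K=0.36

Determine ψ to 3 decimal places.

ψ = 0.133

Rachford–Rice: g(ψ) = Σ zᵢ(Kᵢ−1)/(1+ψ(Kᵢ−1)) = 0.
Check two-phase: ΣzᵢKᵢ = 1.113 > 1 and Σzᵢ/Kᵢ = 1.672 > 1, so g(0) = 0.113 > 0 and g(1) = -0.672 < 0.
Iterate (Newton) starting at ψ = 0.5:
  ψ = 0.500: g = -0.2344, g' = -0.624 → ψ = 0.125
  ψ = 0.125: g = 0.0061, g' = -0.752 → ψ = 0.133
Converged at ψ = 0.133.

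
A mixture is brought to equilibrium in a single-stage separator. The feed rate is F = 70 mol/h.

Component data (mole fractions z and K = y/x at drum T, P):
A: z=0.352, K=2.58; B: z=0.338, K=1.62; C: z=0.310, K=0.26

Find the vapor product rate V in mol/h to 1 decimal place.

V = 44.1 mol/h

Let ψ = V/F and solve Σ zᵢ(Kᵢ−1)/(1+ψ(Kᵢ−1)) = 0.
Check two-phase: ΣzᵢKᵢ = 1.536 > 1 and Σzᵢ/Kᵢ = 1.537 > 1, so g(0) = 0.536 > 0 and g(1) = -0.537 < 0.
Iterate (Newton) starting at ψ = 0.67:
  ψ = 0.670: g = -0.0368, g' = -0.940 → ψ = 0.631
  ψ = 0.631: g = -0.0011, g' = -0.885 → ψ = 0.630
Converged at ψ = 0.630.
Then V = ψ·F = 0.6296·70 = 44.1 mol/h and L = F − V = 25.9 mol/h.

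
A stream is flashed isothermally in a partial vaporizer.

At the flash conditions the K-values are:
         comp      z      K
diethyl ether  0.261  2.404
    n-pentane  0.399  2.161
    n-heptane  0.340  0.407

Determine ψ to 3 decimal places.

Newton–Raphson from ψ = 0.31:
  ψ = 0.310: g = 0.3489, g' = -0.720 → ψ = 0.795
  ψ = 0.795: g = 0.0329, g' = -0.688 → ψ = 0.842
  ψ = 0.842: g = -0.0008, g' = -0.723 → ψ = 0.841
Converged at ψ = 0.841.

ψ = 0.841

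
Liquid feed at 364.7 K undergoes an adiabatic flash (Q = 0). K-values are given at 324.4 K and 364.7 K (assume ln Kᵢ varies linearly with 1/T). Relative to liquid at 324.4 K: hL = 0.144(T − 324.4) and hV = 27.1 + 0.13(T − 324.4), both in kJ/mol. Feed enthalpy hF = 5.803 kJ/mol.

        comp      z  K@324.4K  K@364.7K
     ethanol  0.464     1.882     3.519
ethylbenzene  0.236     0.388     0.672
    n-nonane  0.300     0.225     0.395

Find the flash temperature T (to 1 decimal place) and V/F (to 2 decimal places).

T = 330.0 K, V/F = 0.18

Adiabatic flash: solve Rachford–Rice at each trial T, then check hF = ψ·hV(T) + (1−ψ)·hL(T).
  T = 324.4 K: K = (1.882, 0.388, 0.225), RR gives ψ = 0.052, H_out = 1.403 kJ/mol
  T = 364.7 K: K = (3.519, 0.672, 0.395), RR gives ψ = 0.710, H_out = 24.646 kJ/mol
  T = 344.5 K: K = (2.619, 0.519, 0.303), RR gives ψ = 0.431, H_out = 14.457 kJ/mol
  T = 334.4 K: K = (2.229, 0.450, 0.262), RR gives ψ = 0.269, H_out = 8.697 kJ/mol
  T = 329.4 K: K = (2.051, 0.418, 0.243), RR gives ψ = 0.171, H_out = 5.346 kJ/mol
  T = 331.9 K: K = (2.139, 0.434, 0.252), RR gives ψ = 0.222, H_out = 7.080 kJ/mol
  T = 330.6 K: K = (2.093, 0.426, 0.248), RR gives ψ = 0.196, H_out = 6.195 kJ/mol
Linear interpolation between T = 329.4 (H_out = 5.346) and T = 330.6 (H_out = 6.195) on hF = 5.803 gives T ≈ 330.0 K, at which ψ = 0.18.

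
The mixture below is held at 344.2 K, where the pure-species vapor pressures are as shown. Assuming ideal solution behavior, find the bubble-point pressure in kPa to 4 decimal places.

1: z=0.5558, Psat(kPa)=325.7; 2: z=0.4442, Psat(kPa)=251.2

At the bubble point ψ → 0, so ΣzᵢKᵢ = 1 with Kᵢ = Pᵢˢᵃᵗ/P ⇒ P = ΣzᵢPᵢˢᵃᵗ.
P = 0.5558·325.7 + 0.4442·251.2 = 292.6071 kPa

Pbub = 292.6071 kPa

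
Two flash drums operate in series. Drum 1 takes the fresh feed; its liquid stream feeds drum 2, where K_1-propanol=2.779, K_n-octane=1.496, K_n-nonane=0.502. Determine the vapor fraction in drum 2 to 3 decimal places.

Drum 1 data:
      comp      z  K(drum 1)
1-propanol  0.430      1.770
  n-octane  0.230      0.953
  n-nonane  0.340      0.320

Drum 1:
Material balance + equilibrium reduce to Σ zᵢ(Kᵢ−1)/(1+ψ₁(Kᵢ−1)) = 0.
g(0) = ΣzᵢKᵢ − 1 = 0.089 and g(1) = 1 − Σzᵢ/Kᵢ = -0.547, so a root lies in (0, 1).
Iterate (Newton) starting at ψ₁ = 0.5:
  ψ₁ = 0.500: g = -0.1223, g' = -0.494 → ψ₁ = 0.253
  ψ₁ = 0.253: g = -0.0129, g' = -0.408 → ψ₁ = 0.221
Converged at ψ₁ = 0.221.
Drum-1 compositions:
  1-propanol: x = 0.368, y = 0.650
  n-octane: x = 0.232, y = 0.221
  n-nonane: x = 0.400, y = 0.128
Drum-2 feed = drum-1 liquid: z₂ = (0.3675, 0.2324, 0.4001).
Drum 2:
Rachford–Rice: g(ψ₂) = Σ zᵢ(Kᵢ−1)/(1+ψ₂(Kᵢ−1)) = 0.
g(0) = ΣzᵢKᵢ − 1 = 0.570 and g(1) = 1 − Σzᵢ/Kᵢ = -0.085, so a root lies in (0, 1).
Newton iteration, ψ₂⁰ = 0.35:
  ψ₂ = 0.350: g = 0.2598, g' = -0.629 → ψ₂ = 0.763
  ψ₂ = 0.763: g = 0.0395, g' = -0.498 → ψ₂ = 0.843
  ψ₂ = 0.843: g = -0.0004, g' = -0.509 → ψ₂ = 0.842
Converged at ψ₂ = 0.842.
  1-propanol: x = 0.147, y = 0.409
  n-octane: x = 0.164, y = 0.245
  n-nonane: x = 0.689, y = 0.346

V/F (drum 2) = 0.842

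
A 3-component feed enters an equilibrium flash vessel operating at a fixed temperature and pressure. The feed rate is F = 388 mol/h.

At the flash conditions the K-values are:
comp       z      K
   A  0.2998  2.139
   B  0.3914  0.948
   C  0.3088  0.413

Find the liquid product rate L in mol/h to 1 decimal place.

Newton–Raphson from V/F = 0.62:
  V/F = 0.6200: g = -0.10587, g' = -0.3977 → V/F = 0.3538
  V/F = 0.3538: g = -0.00613, g' = -0.3682 → V/F = 0.3372
Converged at V/F = 0.3372.
Then V = V/F·F = 0.3372·388 = 130.8 mol/h and L = F − V = 257.2 mol/h.

L = 257.2 mol/h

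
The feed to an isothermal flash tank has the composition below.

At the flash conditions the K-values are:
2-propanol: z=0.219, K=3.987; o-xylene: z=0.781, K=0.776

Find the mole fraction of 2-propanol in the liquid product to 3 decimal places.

Rachford–Rice: g(V/F) = Σ zᵢ(Kᵢ−1)/(1+V/F(Kᵢ−1)) = 0.
Check two-phase: ΣzᵢKᵢ = 1.479 > 1 and Σzᵢ/Kᵢ = 1.061 > 1, so g(0) = 0.479 > 0 and g(1) = -0.061 < 0.
Binary case is linear: z₁(K₁−1)(1+V/F(K₂−1)) + z₂(K₂−1)(1+V/F(K₁−1)) = 0
⇒ V/F = [z₁(K₁−1)+z₂(K₂−1)] / [−(K₁−1)(K₂−1)] = 0.4792/0.6691 = 0.716
Compositions from xᵢ = zᵢ/(1+V/F(Kᵢ−1)), yᵢ = Kᵢxᵢ:
  2-propanol: x = 0.070, y = 0.278
  o-xylene: x = 0.930, y = 0.722

x_2-propanol = 0.070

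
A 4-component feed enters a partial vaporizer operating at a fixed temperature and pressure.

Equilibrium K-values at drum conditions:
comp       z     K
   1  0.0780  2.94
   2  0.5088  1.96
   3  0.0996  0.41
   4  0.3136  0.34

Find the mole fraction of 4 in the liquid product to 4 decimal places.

Newton–Raphson from ψ = 0.53:
  ψ = 0.5300: g = -0.00549, g' = -0.6739 → ψ = 0.5219
  ψ = 0.5219: g = -0.00001, g' = -0.6708 → ψ = 0.5218
Converged at ψ = 0.5218.
Compositions from xᵢ = zᵢ/(1+ψ(Kᵢ−1)), yᵢ = Kᵢxᵢ:
  1: x = 0.0388, y = 0.1140
  2: x = 0.3390, y = 0.6644
  3: x = 0.1439, y = 0.0590
  4: x = 0.4784, y = 0.1626

x_4 = 0.4784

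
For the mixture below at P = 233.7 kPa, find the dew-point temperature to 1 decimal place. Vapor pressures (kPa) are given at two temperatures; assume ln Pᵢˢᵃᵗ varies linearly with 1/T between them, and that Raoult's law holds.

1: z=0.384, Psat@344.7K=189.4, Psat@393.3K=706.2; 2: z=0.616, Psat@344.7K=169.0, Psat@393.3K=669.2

Dew-point temperature: Σzᵢ·P/Pᵢˢᵃᵗ(T) = 1. Interpolate ln Pᵢˢᵃᵗ = aᵢ + bᵢ/T.
  T = 344.7 K: ΣzᵢP/Pᵢˢᵃᵗ = 1.3256
  T = 393.3 K: ΣzᵢP/Pᵢˢᵃᵗ = 0.3422
  T = 369.0 K: ΣzᵢP/Pᵢˢᵃᵗ = 0.6441
  T = 356.9 K: ΣzᵢP/Pᵢˢᵃᵗ = 0.9114
  T = 350.8 K: ΣzᵢP/Pᵢˢᵃᵗ = 1.0956
  T = 353.9 K: ΣzᵢP/Pᵢˢᵃᵗ = 0.9969
  T = 352.4 K: ΣzᵢP/Pᵢˢᵃᵗ = 1.0433
Interpolating between 352.4 K and 353.9 K gives T ≈ 353.8 K.

T = 353.8 K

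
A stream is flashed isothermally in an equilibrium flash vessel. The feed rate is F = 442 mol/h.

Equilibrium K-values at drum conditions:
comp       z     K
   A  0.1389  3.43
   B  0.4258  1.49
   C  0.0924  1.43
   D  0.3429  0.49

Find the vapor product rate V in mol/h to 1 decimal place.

Iterate (Newton) starting at V/F = 0.39:
  V/F = 0.3900: g = 0.16419, g' = -0.4398 → V/F = 0.7634
  V/F = 0.7634: g = 0.01362, g' = -0.4036 → V/F = 0.7971
  V/F = 0.7971: g = -0.00011, g' = -0.4107 → V/F = 0.7968
Converged at V/F = 0.7968.
Then V = V/F·F = 0.7968·442 = 352.2 mol/h and L = F − V = 89.8 mol/h.

V = 352.2 mol/h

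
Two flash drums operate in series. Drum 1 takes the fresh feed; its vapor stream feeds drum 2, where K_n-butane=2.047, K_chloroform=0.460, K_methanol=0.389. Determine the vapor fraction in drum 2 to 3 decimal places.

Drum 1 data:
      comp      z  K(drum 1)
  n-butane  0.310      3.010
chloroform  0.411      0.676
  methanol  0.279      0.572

Drum 1:
Let ψ₁ = V/F and solve Σ zᵢ(Kᵢ−1)/(1+ψ₁(Kᵢ−1)) = 0.
Check two-phase: ΣzᵢKᵢ = 1.371 > 1 and Σzᵢ/Kᵢ = 1.199 > 1, so g(0) = 0.371 > 0 and g(1) = -0.199 < 0.
Newton iteration, ψ₁⁰ = 0.5:
  ψ₁ = 0.500: g = -0.0001, g' = -0.456 → ψ₁ = 0.500
Converged at ψ₁ = 0.500.
Drum-1 compositions:
  n-butane: x = 0.155, y = 0.465
  chloroform: x = 0.490, y = 0.332
  methanol: x = 0.355, y = 0.203
Drum-2 feed = drum-1 vapor: z₂ = (0.4654, 0.3315, 0.2030).
Drum 2:
Material balance + equilibrium reduce to Σ zᵢ(Kᵢ−1)/(1+ψ₂(Kᵢ−1)) = 0.
g(0) = ΣzᵢKᵢ − 1 = 0.184 and g(1) = 1 − Σzᵢ/Kᵢ = -0.470, so a root lies in (0, 1).
Newton–Raphson from ψ₂ = 0.5:
  ψ₂ = 0.500: g = -0.1040, g' = -0.558 → ψ₂ = 0.314
  ψ₂ = 0.314: g = -0.0022, g' = -0.545 → ψ₂ = 0.310
Converged at ψ₂ = 0.310.
  n-butane: x = 0.351, y = 0.719
  chloroform: x = 0.398, y = 0.183
  methanol: x = 0.250, y = 0.097

V/F (drum 2) = 0.310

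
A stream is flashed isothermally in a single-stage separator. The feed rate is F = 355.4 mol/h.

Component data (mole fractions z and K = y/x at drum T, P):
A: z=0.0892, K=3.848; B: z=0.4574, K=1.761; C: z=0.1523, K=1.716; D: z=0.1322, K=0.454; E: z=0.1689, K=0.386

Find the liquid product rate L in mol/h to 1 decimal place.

Rachford–Rice: g(ψ) = Σ zᵢ(Kᵢ−1)/(1+ψ(Kᵢ−1)) = 0.
Feasibility: ΣzᵢKᵢ = 1.5353, Σzᵢ/Kᵢ = 1.1004 — both > 1, two phases present.
Iterate (Newton) starting at ψ = 0.63:
  ψ = 0.6300: g = 0.12219, g' = -0.5117 → ψ = 0.8688
  ψ = 0.8688: g = -0.00971, g' = -0.6208 → ψ = 0.8532
  ψ = 0.8532: g = -0.00010, g' = -0.6079 → ψ = 0.8530
Converged at ψ = 0.8530.
Then V = ψ·F = 0.8530·355.4 = 303.2 mol/h and L = F − V = 52.2 mol/h.

L = 52.2 mol/h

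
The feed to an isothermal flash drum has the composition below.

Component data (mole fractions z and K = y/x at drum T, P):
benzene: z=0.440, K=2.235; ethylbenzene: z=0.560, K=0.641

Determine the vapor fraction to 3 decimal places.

Material balance + equilibrium reduce to Σ zᵢ(Kᵢ−1)/(1+ψ(Kᵢ−1)) = 0.
Feasibility: ΣzᵢKᵢ = 1.342, Σzᵢ/Kᵢ = 1.071 — both > 1, two phases present.
Iterate (Newton) starting at ψ = 0.5:
  ψ = 0.500: g = 0.0909, g' = -0.364 → ψ = 0.750
  ψ = 0.750: g = 0.0070, g' = -0.316 → ψ = 0.772
Converged at ψ = 0.772.

ψ = 0.772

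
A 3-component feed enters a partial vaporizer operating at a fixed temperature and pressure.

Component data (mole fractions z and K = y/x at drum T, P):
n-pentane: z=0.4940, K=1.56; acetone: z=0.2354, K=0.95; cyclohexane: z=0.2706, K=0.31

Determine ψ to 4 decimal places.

Let ψ = V/F and solve Σ zᵢ(Kᵢ−1)/(1+ψ(Kᵢ−1)) = 0.
Check two-phase: ΣzᵢKᵢ = 1.0782 > 1 and Σzᵢ/Kᵢ = 1.4374 > 1, so g(0) = 0.0782 > 0 and g(1) = -0.4374 < 0.
Iterate (Newton) starting at ψ = 0.42:
  ψ = 0.4200: g = -0.05096, g' = -0.3576 → ψ = 0.2775
  ψ = 0.2775: g = -0.00343, g' = -0.3137 → ψ = 0.2666
  ψ = 0.2666: g = -0.00001, g' = -0.3113 → ψ = 0.2665
Converged at ψ = 0.2665.

ψ = 0.2665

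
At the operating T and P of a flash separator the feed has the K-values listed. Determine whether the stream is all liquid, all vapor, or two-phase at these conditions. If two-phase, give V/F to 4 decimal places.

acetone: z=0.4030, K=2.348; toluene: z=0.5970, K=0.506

two-phase, V/F = 0.3729

ΣzᵢKᵢ = 1.2483; Σzᵢ/Kᵢ = 1.3515.
Both exceed 1, so a two-phase solution exists.
Material balance + equilibrium reduce to Σ zᵢ(Kᵢ−1)/(1+ψ(Kᵢ−1)) = 0.
Newton iteration, ψ⁰ = 0.6:
  ψ = 0.6000: g = -0.11882, g' = -0.5181 → ψ = 0.3707
  ψ = 0.3707: g = 0.00122, g' = -0.5439 → ψ = 0.3729
Converged at ψ = 0.3729.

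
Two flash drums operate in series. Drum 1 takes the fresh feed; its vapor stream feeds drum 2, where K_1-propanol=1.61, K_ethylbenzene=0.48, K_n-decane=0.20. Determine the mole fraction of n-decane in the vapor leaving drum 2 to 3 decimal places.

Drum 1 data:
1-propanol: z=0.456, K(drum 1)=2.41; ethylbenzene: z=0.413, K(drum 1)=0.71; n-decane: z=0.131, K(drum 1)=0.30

Drum 1:
Newton iteration, ψ₁⁰ = 0.5:
  ψ₁ = 0.500: g = 0.0959, g' = -0.511 → ψ₁ = 0.688
Converged at ψ₁ = 0.688.
Drum-1 compositions:
  1-propanol: x = 0.232, y = 0.558
  ethylbenzene: x = 0.516, y = 0.366
  n-decane: x = 0.253, y = 0.076
Drum-2 feed = drum-1 vapor: z₂ = (0.5579, 0.3663, 0.0758).
Drum 2:
Let ψ₂ = V/F and solve Σ zᵢ(Kᵢ−1)/(1+ψ₂(Kᵢ−1)) = 0.
Check two-phase: ΣzᵢKᵢ = 1.089 > 1 and Σzᵢ/Kᵢ = 1.489 > 1, so g(0) = 0.089 > 0 and g(1) = -0.489 < 0.
Newton–Raphson from ψ₂ = 0.5:
  ψ₂ = 0.500: g = -0.0976, g' = -0.437 → ψ₂ = 0.277
  ψ₂ = 0.277: g = -0.0092, g' = -0.367 → ψ₂ = 0.252
Converged at ψ₂ = 0.252.
  1-propanol: x = 0.484, y = 0.779
  ethylbenzene: x = 0.421, y = 0.202
  n-decane: x = 0.095, y = 0.019

y_n-decane (drum 2) = 0.019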